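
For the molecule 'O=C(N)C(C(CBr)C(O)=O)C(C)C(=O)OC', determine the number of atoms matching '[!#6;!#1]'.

7

The query [!#6;!#1] means: not carbon and not hydrogen — any heteroatom.
Check the 16 heavy atoms by environment: 9× C → no; 5× O → match; 1× N → match; 1× Br → match.
Summing the matching environments: 5 + 1 + 1 = 7 matching atoms.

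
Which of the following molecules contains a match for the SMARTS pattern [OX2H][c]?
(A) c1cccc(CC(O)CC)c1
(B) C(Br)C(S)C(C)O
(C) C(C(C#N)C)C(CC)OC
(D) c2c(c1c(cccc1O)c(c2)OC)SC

D

[OX2H][c] describes a hydroxyl oxygen attached to an aromatic carbon (a phenol).
(A) has a hydroxyl group (-OH) but the -OH is on an aliphatic carbon, not an aromatic c.
(B) has a hydroxyl group (-OH) but the -OH is on an aliphatic carbon, not an aromatic c.
(C) has a methoxy ether (-OCH3) but the oxygen has H0, not H1.
(D) contains a hydroxyl group (-OH), which satisfies every atom and bond constraint.
So the answer is (D).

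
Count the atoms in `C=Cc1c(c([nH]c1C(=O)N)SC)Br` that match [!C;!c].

The query [!C;!c] means: neither aliphatic nor aromatic carbon — same as [!#6].
Check the 13 heavy atoms by environment: 1× n (aromatic) → match; 4× c (aromatic) → no; 1× S → match; 4× C → no; 1× O → match; 1× N → match; 1× Br → match.
Summing the matching environments: 1 + 1 + 1 + 1 + 1 = 5 matching atoms.

5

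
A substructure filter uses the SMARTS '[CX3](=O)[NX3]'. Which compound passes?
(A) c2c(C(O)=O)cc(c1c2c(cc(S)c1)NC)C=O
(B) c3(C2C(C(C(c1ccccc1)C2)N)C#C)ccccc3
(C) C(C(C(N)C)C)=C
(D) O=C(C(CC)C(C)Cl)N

[CX3](=O)[NX3] describes a carbonyl carbon bonded to a trivalent nitrogen (an amide).
(A) has a carboxylic acid group (-C(=O)OH) but the carbonyl is bonded to O, not to an NX3 nitrogen.
(B) has a primary amino group (-NH2) but the -NH2 is not attached to a carbonyl carbon.
(C) has a primary amino group (-NH2) but the -NH2 is not attached to a carbonyl carbon.
(D) contains a primary amide (-C(=O)NH2), which satisfies every atom and bond constraint.
So the answer is (D).

D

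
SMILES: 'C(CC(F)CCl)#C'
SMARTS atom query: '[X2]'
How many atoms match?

Check the 7 heavy atoms by environment: 3× C (X4) → no; 1× F (X1) → no; 2× C (X2) → match; 1× Cl (X1) → no.
That gives 2 matching atoms.

2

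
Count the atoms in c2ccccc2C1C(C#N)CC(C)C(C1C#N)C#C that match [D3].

6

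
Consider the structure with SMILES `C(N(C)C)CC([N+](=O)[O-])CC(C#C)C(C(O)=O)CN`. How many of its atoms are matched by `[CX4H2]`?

The query [CX4H2] means: sp3 carbon (X4) with exactly two hydrogens.
Check the 19 heavy atoms by environment: 4× C (H2, X4) → match; 3× C (H1, X4) → no; 1× C (H0, X2) → no; 1× C (H1, X2) → no; 1× C (H0, X3) → no; 2× O (H0, X1) → no; 1× O (H1, X2) → no; 1× N (H2, X3) → no; 1× N (H0, X3) → no; 2× C (H3, X4) → no; 1× N (charge +1, H0, X3) → no; 1× O (charge -1, H0, X1) → no.
That gives 4 matching atoms.

4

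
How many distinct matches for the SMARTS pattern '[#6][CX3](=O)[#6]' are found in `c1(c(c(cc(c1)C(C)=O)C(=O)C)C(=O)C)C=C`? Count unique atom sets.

3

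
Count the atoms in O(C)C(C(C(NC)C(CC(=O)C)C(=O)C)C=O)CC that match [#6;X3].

3

The query [#6;X3] means: any carbon (aromatic or not) with three total connections.
Check the 19 heavy atoms by environment: 11× C (X4) → no; 3× C (X3) → match; 3× O (X1) → no; 1× N (X3) → no; 1× O (X2) → no.
That gives 3 matching atoms.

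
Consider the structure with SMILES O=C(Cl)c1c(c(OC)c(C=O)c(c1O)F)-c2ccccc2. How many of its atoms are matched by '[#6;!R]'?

3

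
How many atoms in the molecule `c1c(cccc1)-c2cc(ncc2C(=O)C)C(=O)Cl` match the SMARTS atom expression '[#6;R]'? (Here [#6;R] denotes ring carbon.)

Check the 18 heavy atoms by environment: 1× n (aromatic, in 6-ring) → no; 11× c (aromatic, in 6-ring) → match; 3× C (acyclic) → no; 2× O (acyclic) → no; 1× Cl (acyclic) → no.
That gives 11 matching atoms.

11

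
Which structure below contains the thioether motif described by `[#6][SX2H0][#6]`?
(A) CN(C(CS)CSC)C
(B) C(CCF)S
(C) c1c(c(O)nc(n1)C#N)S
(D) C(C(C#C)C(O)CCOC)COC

[#6][SX2H0][#6] describes an aliphatic sulfur bridging two carbons with no H on the sulfur (a thioether).
(A) contains a methylthio ether (-SCH3), which satisfies every atom and bond constraint.
(B) has a thiol (-SH) but the sulfur has H1, not H0 bridging two carbons.
(C) has a thiol (-SH) but the sulfur has H1, not H0 bridging two carbons.
(D) has a methoxy ether (-OCH3) but the bridging atom is O, not S.
So the answer is (A).

A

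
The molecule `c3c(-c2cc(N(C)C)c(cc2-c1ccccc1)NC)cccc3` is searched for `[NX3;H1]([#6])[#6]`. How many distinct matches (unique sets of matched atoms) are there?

1

[NX3;H1]([#6])[#6] is the SMARTS for a secondary amine: a trivalent nitrogen with one H, bonded to two carbons.
Exactly one fragment in the molecule meets all constraints, giving 1 match.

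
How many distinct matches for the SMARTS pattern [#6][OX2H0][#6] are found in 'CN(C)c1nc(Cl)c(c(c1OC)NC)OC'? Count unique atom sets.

2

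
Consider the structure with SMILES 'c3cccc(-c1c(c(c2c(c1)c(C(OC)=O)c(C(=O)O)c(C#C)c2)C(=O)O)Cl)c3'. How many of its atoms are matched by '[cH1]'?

7

The query [cH1] means: aromatic carbon bearing exactly one hydrogen.
Check the 29 heavy atoms by environment: 9× c (aromatic, H0) → no; 7× c (aromatic, H1) → match; 4× C (H0) → no; 4× O (H0) → no; 1× C (H3) → no; 2× O (H1) → no; 1× Cl (H0) → no; 1× C (H1) → no.
That gives 7 matching atoms.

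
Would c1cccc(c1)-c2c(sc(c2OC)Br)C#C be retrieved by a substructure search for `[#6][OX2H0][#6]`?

Yes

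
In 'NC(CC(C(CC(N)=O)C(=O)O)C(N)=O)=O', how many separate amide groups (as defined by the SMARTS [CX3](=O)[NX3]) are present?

[CX3](=O)[NX3] is the SMARTS for an amide: a carbonyl carbon bonded to a trivalent nitrogen.
The molecule carries 3 separate instances of a primary amide (-C(=O)NH2) meeting every constraint; each maps to a distinct set of atoms, giving 3 matches.

3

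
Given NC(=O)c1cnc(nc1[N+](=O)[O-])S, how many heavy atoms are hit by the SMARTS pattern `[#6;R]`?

4

The query [#6;R] means: carbon that is part of a ring.
Check the 13 heavy atoms by environment: 2× n (aromatic, in 6-ring) → no; 4× c (aromatic, in 6-ring) → match; 1× S (acyclic) → no; 1× C (acyclic) → no; 2× O (acyclic) → no; 1× N (acyclic) → no; 1× N (charge +1, acyclic) → no; 1× O (charge -1, acyclic) → no.
That gives 4 matching atoms.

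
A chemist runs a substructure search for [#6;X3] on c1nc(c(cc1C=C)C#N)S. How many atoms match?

7

Check the 11 heavy atoms by environment: 1× n (aromatic, X2) → no; 5× c (aromatic, X3) → match; 1× C (X2) → no; 1× N (X1) → no; 1× S (X2) → no; 2× C (X3) → match.
Summing the matching environments: 5 + 2 = 7 matching atoms.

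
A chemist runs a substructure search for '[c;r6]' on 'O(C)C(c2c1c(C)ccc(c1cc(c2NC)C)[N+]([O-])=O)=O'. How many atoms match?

Check the 21 heavy atoms by environment: 10× c (aromatic, in 6-ring) → match; 5× C (acyclic) → no; 1× N (acyclic) → no; 1× N (charge +1, acyclic) → no; 1× O (charge -1, acyclic) → no; 3× O (acyclic) → no.
That gives 10 matching atoms.

10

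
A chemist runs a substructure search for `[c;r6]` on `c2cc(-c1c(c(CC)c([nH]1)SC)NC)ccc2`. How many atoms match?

6

Check the 17 heavy atoms by environment: 1× n (aromatic, in 5-ring) → no; 4× c (aromatic, in 5-ring) → no; 4× C (acyclic) → no; 6× c (aromatic, in 6-ring) → match; 1× S (acyclic) → no; 1× N (acyclic) → no.
That gives 6 matching atoms.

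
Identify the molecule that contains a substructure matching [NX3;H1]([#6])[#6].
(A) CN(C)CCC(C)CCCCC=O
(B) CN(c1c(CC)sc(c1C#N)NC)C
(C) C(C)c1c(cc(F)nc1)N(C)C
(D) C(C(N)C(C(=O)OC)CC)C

B

[NX3;H1]([#6])[#6] describes a trivalent nitrogen with one H, bonded to two carbons (a secondary amine).
(A) has a dimethylamino group (-N(CH3)2) but the nitrogen has H0, not H1.
(B) contains an N-methylamino group (-NHCH3), which satisfies every atom and bond constraint.
(C) has a dimethylamino group (-N(CH3)2) but the nitrogen has H0, not H1.
(D) has a primary amino group (-NH2) but the nitrogen has H2 and only one carbon neighbour.
So the answer is (B).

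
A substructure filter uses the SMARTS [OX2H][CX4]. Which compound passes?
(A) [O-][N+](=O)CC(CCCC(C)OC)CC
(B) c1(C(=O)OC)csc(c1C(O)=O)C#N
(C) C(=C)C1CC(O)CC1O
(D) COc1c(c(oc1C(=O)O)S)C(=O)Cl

[OX2H][CX4] describes a hydroxyl oxygen bound to an sp3 (X4) carbon (an aliphatic alcohol).
(A) has a methoxy ether (-OCH3) but the oxygen has H0 (ether), not H1.
(B) has a carboxylic acid group (-C(=O)OH) but the -OH is on a CX3 carbonyl carbon, not a CX4 carbon.
(C) contains a hydroxyl group (-OH), which satisfies every atom and bond constraint.
(D) has a carboxylic acid group (-C(=O)OH) but the -OH is on a CX3 carbonyl carbon, not a CX4 carbon.
So the answer is (C).

C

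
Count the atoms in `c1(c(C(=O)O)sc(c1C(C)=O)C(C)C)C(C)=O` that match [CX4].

5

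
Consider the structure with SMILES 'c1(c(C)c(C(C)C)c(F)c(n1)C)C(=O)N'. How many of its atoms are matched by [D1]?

The query [D1] means: atom with exactly one heavy-atom neighbour (degree 1).
Check the 15 heavy atoms by environment: 1× n (aromatic, D2) → no; 5× c (aromatic, D3) → no; 4× C (D1) → match; 2× C (D3) → no; 1× O (D1) → match; 1× N (D1) → match; 1× F (D1) → match.
Summing the matching environments: 4 + 1 + 1 + 1 = 7 matching atoms.

7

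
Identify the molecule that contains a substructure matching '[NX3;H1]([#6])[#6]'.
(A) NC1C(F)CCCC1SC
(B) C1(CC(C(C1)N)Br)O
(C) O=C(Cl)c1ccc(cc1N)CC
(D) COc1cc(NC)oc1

D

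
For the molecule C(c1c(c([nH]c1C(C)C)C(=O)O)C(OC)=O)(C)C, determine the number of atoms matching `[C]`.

The query [C] means: uppercase C matches aliphatic (non-aromatic) carbon only.
Check the 18 heavy atoms by environment: 1× n (aromatic) → no; 4× c (aromatic) → no; 9× C → match; 4× O → no.
That gives 9 matching atoms.

9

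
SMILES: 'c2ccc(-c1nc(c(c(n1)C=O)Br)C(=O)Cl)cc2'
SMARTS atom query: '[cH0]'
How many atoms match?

5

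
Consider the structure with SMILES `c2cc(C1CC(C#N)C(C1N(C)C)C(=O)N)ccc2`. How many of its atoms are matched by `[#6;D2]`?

7

The query [#6;D2] means: any carbon bonded to exactly two heavy atoms.
Check the 19 heavy atoms by environment: 2× C (D2) → match; 5× C (D3) → no; 2× N (D1) → no; 1× c (aromatic, D3) → no; 5× c (aromatic, D2) → match; 1× O (D1) → no; 1× N (D3) → no; 2× C (D1) → no.
Summing the matching environments: 2 + 5 = 7 matching atoms.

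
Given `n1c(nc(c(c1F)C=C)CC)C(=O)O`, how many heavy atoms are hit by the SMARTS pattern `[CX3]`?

3

The query [CX3] means: C with X3: aliphatic carbon with exactly 3 total connections.
Check the 14 heavy atoms by environment: 2× n (aromatic, X2) → no; 4× c (aromatic, X3) → no; 1× F (X1) → no; 3× C (X3) → match; 1× O (X1) → no; 1× O (X2) → no; 2× C (X4) → no.
That gives 3 matching atoms.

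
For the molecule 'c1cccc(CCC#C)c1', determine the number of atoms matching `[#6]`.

The query [#6] means: #6 matches any atom with atomic number 6 (carbon, aromatic or aliphatic).
Check the 10 heavy atoms by environment: 4× C → match; 6× c (aromatic) → match.
Summing the matching environments: 4 + 6 = 10 matching atoms.

10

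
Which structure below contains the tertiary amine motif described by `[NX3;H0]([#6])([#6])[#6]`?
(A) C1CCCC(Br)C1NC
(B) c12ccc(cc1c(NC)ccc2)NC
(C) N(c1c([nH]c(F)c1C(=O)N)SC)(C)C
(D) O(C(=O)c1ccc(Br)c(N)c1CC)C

[NX3;H0]([#6])([#6])[#6] describes a trivalent nitrogen with no H, bonded to three carbons (a tertiary amine).
(A) has an N-methylamino group (-NHCH3) but the nitrogen still has one H (H1), not H0.
(B) has an N-methylamino group (-NHCH3) but the nitrogen still has one H (H1), not H0.
(C) contains a dimethylamino group (-N(CH3)2), which satisfies every atom and bond constraint.
(D) has a primary amino group (-NH2) but the nitrogen has H2, not H0 with three carbons.
So the answer is (C).

C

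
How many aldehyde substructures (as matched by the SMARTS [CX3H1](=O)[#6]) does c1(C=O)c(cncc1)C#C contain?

1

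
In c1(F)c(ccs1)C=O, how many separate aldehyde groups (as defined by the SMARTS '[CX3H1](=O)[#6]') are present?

[CX3H1](=O)[#6] is the SMARTS for an aldehyde: an sp2 carbon with one H, double-bonded to O and single-bonded to carbon.
Exactly one fragment in the molecule meets all constraints, giving 1 match.

1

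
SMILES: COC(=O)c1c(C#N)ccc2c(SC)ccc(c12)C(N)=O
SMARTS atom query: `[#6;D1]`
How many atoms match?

2

Check the 21 heavy atoms by environment: 6× c (aromatic, D3) → no; 4× c (aromatic, D2) → no; 1× S (D2) → no; 2× C (D1) → match; 2× C (D3) → no; 2× O (D1) → no; 2× N (D1) → no; 1× O (D2) → no; 1× C (D2) → no.
That gives 2 matching atoms.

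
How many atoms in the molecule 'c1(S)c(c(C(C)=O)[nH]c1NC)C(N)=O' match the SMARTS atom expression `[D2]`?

2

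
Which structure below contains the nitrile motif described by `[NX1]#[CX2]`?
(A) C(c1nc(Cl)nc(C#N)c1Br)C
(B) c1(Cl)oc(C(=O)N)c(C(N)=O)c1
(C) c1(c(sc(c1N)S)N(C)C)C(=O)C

[NX1]#[CX2] describes a nitrogen triple-bonded to a two-connected carbon (a nitrile).
(A) contains a nitrile (-C#N), which satisfies every atom and bond constraint.
(B) has a primary amide (-C(=O)NH2) but the nitrogen is NX3, not NX1.
(C) has a primary amino group (-NH2) but the nitrogen is NX3 (three connections), not NX1 triple-bonded.
So the answer is (A).

A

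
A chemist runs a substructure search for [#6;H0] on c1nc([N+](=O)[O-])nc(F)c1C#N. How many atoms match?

4

Check the 12 heavy atoms by environment: 2× n (aromatic, H0) → no; 3× c (aromatic, H0) → match; 1× c (aromatic, H1) → no; 1× C (H0) → match; 1× N (H0) → no; 1× F (H0) → no; 1× N (charge +1, H0) → no; 1× O (charge -1, H0) → no; 1× O (H0) → no.
Summing the matching environments: 3 + 1 = 4 matching atoms.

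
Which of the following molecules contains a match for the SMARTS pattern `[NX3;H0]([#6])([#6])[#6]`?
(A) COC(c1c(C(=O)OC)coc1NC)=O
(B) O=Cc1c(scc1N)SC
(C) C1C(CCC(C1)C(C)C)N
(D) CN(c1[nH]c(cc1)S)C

D

[NX3;H0]([#6])([#6])[#6] describes a trivalent nitrogen with no H, bonded to three carbons (a tertiary amine).
(A) has an N-methylamino group (-NHCH3) but the nitrogen still has one H (H1), not H0.
(B) has a primary amino group (-NH2) but the nitrogen has H2, not H0 with three carbons.
(C) has a primary amino group (-NH2) but the nitrogen has H2, not H0 with three carbons.
(D) contains a dimethylamino group (-N(CH3)2), which satisfies every atom and bond constraint.
So the answer is (D).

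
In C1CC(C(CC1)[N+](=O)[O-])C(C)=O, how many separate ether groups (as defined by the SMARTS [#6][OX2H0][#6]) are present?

0

[#6][OX2H0][#6] is the SMARTS for an ether: an aliphatic oxygen bridging two carbons with no H on the oxygen.
No fragment in the molecule satisfies every constraint, giving 0 matches.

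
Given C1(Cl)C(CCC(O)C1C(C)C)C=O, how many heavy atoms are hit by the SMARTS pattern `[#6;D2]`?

The query [#6;D2] means: any carbon bonded to exactly two heavy atoms.
Check the 13 heavy atoms by environment: 3× C (D2) → match; 5× C (D3) → no; 1× Cl (D1) → no; 2× O (D1) → no; 2× C (D1) → no.
That gives 3 matching atoms.

3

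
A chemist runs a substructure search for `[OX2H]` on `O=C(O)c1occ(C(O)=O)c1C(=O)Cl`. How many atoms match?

The query [OX2H] means: aliphatic oxygen with two connections, one of which is H — an -OH oxygen.
Check the 14 heavy atoms by environment: 1× o (aromatic, H0, X2) → no; 1× c (aromatic, H1, X3) → no; 3× c (aromatic, H0, X3) → no; 3× C (H0, X3) → no; 3× O (H0, X1) → no; 2× O (H1, X2) → match; 1× Cl (H0, X1) → no.
That gives 2 matching atoms.

2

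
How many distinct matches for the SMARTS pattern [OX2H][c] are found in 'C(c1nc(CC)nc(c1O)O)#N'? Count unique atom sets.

[OX2H][c] is the SMARTS for a phenol: a hydroxyl oxygen attached to an aromatic carbon.
The molecule carries 2 separate instances of a hydroxyl group (-OH) meeting every constraint; each maps to a distinct set of atoms, giving 2 matches.

2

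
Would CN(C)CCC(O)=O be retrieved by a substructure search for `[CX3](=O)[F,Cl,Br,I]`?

No

The pattern [CX3](=O)[F,Cl,Br,I] describes a carbonyl carbon bonded to a halogen — an acyl halide.
The closest candidate here is a carboxylic acid group (-C(=O)OH), but the carbonyl is bonded to -OH, not to a halogen. No other fragment satisfies the full query, so there is no match.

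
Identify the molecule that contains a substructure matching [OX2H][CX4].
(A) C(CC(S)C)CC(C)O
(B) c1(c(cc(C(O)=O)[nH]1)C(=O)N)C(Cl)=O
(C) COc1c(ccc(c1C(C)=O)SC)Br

[OX2H][CX4] describes a hydroxyl oxygen bound to an sp3 (X4) carbon (an aliphatic alcohol).
(A) contains a hydroxyl group (-OH), which satisfies every atom and bond constraint.
(B) has a carboxylic acid group (-C(=O)OH) but the -OH is on a CX3 carbonyl carbon, not a CX4 carbon.
(C) has a methoxy ether (-OCH3) but the oxygen has H0 (ether), not H1.
So the answer is (A).

A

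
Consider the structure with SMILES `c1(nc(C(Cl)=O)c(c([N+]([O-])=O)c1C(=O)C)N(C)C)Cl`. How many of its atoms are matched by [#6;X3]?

7

The query [#6;X3] means: any carbon (aromatic or not) with three total connections.
Check the 19 heavy atoms by environment: 1× n (aromatic, X2) → no; 5× c (aromatic, X3) → match; 1× N (charge +1, X3) → no; 1× O (charge -1, X1) → no; 3× O (X1) → no; 2× C (X3) → match; 3× C (X4) → no; 2× Cl (X1) → no; 1× N (X3) → no.
Summing the matching environments: 5 + 2 = 7 matching atoms.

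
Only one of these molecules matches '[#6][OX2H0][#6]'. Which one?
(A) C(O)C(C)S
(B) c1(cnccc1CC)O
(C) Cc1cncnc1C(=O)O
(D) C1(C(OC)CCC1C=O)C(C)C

[#6][OX2H0][#6] describes an aliphatic oxygen bridging two carbons with no H on the oxygen (an ether).
(A) has a hydroxyl group (-OH) but the oxygen has H1, not H0 bridging two carbons.
(B) has a hydroxyl group (-OH) but the oxygen has H1, not H0 bridging two carbons.
(C) has a carboxylic acid group (-C(=O)OH) but the -OH oxygen has H1; the =O is OX1, not OX2.
(D) contains a methoxy ether (-OCH3), which satisfies every atom and bond constraint.
So the answer is (D).

D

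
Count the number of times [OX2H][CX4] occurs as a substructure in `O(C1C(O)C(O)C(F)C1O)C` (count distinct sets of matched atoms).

3

[OX2H][CX4] is the SMARTS for an aliphatic alcohol: a hydroxyl oxygen bound to an sp3 (X4) carbon.
The molecule carries 3 separate instances of a hydroxyl group (-OH) meeting every constraint; each maps to a distinct set of atoms, giving 3 matches.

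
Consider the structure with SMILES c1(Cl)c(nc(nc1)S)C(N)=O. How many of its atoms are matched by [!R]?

5

The query [!R] means: !R matches any atom not in a ring.
Check the 11 heavy atoms by environment: 2× n (aromatic, in 6-ring) → no; 4× c (aromatic, in 6-ring) → no; 1× C (acyclic) → match; 1× O (acyclic) → match; 1× N (acyclic) → match; 1× Cl (acyclic) → match; 1× S (acyclic) → match.
Summing the matching environments: 1 + 1 + 1 + 1 + 1 = 5 matching atoms.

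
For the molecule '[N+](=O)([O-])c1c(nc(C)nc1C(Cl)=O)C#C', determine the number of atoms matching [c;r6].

Check the 15 heavy atoms by environment: 2× n (aromatic, in 6-ring) → no; 4× c (aromatic, in 6-ring) → match; 4× C (acyclic) → no; 1× N (charge +1, acyclic) → no; 1× O (charge -1, acyclic) → no; 2× O (acyclic) → no; 1× Cl (acyclic) → no.
That gives 4 matching atoms.

4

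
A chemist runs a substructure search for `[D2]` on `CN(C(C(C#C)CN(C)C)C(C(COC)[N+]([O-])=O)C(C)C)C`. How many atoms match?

4

Check the 22 heavy atoms by environment: 3× C (D2) → match; 5× C (D3) → no; 1× O (D2) → match; 8× C (D1) → no; 1× N (charge +1, D3) → no; 1× O (charge -1, D1) → no; 1× O (D1) → no; 2× N (D3) → no.
Summing the matching environments: 3 + 1 = 4 matching atoms.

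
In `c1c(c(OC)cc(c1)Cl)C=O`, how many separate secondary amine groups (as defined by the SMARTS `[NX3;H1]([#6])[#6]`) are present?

0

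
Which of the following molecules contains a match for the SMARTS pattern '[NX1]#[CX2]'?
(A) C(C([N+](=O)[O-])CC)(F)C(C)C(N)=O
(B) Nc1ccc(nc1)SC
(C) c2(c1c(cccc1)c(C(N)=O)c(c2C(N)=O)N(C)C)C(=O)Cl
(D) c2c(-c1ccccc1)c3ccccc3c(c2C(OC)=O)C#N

D

[NX1]#[CX2] describes a nitrogen triple-bonded to a two-connected carbon (a nitrile).
(A) has a nitro group (-[N+](=O)[O-]) but there is no C#N triple bond.
(B) has a primary amino group (-NH2) but the nitrogen is NX3 (three connections), not NX1 triple-bonded.
(C) has a primary amide (-C(=O)NH2) but the nitrogen is NX3, not NX1.
(D) contains a nitrile (-C#N), which satisfies every atom and bond constraint.
So the answer is (D).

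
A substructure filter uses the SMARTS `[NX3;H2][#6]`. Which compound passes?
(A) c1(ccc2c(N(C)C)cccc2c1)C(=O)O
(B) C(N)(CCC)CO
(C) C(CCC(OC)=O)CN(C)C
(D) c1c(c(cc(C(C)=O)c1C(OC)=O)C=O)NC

[NX3;H2][#6] describes a trivalent nitrogen with two H attached to carbon (a primary amine).
(A) has a dimethylamino group (-N(CH3)2) but the nitrogen has H0, not H2.
(B) contains a primary amino group (-NH2), which satisfies every atom and bond constraint.
(C) has a dimethylamino group (-N(CH3)2) but the nitrogen has H0, not H2.
(D) has an N-methylamino group (-NHCH3) but the nitrogen bears two carbons and only one H (H1), not H2.
So the answer is (B).

B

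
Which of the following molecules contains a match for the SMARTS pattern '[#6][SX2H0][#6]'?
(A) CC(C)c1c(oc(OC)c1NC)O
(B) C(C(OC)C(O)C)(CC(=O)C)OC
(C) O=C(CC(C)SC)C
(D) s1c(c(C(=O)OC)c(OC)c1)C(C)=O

[#6][SX2H0][#6] describes an aliphatic sulfur bridging two carbons with no H on the sulfur (a thioether).
(A) has a methoxy ether (-OCH3) but the bridging atom is O, not S.
(B) has a methoxy ether (-OCH3) but the bridging atom is O, not S.
(C) contains a methylthio ether (-SCH3), which satisfies every atom and bond constraint.
(D) has a methoxy ether (-OCH3) but the bridging atom is O, not S.
So the answer is (C).

C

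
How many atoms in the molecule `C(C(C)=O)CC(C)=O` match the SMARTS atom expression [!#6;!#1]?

2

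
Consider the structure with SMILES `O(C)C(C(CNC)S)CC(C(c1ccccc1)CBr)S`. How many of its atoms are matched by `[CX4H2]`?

3

Check the 20 heavy atoms by environment: 3× C (H2, X4) → match; 4× C (H1, X4) → no; 1× Br (H0, X1) → no; 1× c (aromatic, H0, X3) → no; 5× c (aromatic, H1, X3) → no; 1× O (H0, X2) → no; 2× C (H3, X4) → no; 2× S (H1, X2) → no; 1× N (H1, X3) → no.
That gives 3 matching atoms.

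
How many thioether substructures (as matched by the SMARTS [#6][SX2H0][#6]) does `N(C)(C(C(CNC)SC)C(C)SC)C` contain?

[#6][SX2H0][#6] is the SMARTS for a thioether: an aliphatic sulfur bridging two carbons with no H on the sulfur.
The molecule carries 2 separate instances of a methylthio ether (-SCH3) meeting every constraint; each maps to a distinct set of atoms, giving 2 matches.

2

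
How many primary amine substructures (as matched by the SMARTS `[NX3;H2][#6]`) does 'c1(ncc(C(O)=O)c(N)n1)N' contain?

2

[NX3;H2][#6] is the SMARTS for a primary amine: a trivalent nitrogen with two H attached to carbon.
The molecule carries 2 separate instances of a primary amino group (-NH2) meeting every constraint; each maps to a distinct set of atoms, giving 2 matches.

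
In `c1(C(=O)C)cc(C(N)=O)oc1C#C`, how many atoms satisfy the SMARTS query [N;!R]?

The query [N;!R] means: aliphatic nitrogen not in a ring.
Check the 13 heavy atoms by environment: 1× o (aromatic, in 5-ring) → no; 4× c (aromatic, in 5-ring) → no; 5× C (acyclic) → no; 2× O (acyclic) → no; 1× N (acyclic) → match.
That gives 1 matching atom.

1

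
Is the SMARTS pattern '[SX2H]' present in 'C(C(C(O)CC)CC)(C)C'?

No

The pattern [SX2H] describes an aliphatic sulfur with two connections, one being H — a thiol.
The closest candidate here is a hydroxyl group (-OH), but it is an -OH, not an -SH. No other fragment satisfies the full query, so there is no match.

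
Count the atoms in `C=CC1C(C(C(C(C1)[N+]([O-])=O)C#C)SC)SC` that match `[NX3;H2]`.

0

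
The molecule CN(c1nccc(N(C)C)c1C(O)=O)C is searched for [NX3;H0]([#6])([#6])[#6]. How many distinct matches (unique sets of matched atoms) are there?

2

[NX3;H0]([#6])([#6])[#6] is the SMARTS for a tertiary amine: a trivalent nitrogen with no H, bonded to three carbons.
The molecule carries 2 separate instances of a dimethylamino group (-N(CH3)2) meeting every constraint; each maps to a distinct set of atoms, giving 2 matches.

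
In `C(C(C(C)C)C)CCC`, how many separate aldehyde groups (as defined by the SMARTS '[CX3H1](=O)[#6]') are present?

0

[CX3H1](=O)[#6] is the SMARTS for an aldehyde: an sp2 carbon with one H, double-bonded to O and single-bonded to carbon.
No fragment in the molecule satisfies every constraint, giving 0 matches.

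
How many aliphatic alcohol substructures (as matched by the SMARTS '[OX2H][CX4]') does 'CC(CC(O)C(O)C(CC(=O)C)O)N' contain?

3

[OX2H][CX4] is the SMARTS for an aliphatic alcohol: a hydroxyl oxygen bound to an sp3 (X4) carbon.
The molecule carries 3 separate instances of a hydroxyl group (-OH) meeting every constraint; each maps to a distinct set of atoms, giving 3 matches.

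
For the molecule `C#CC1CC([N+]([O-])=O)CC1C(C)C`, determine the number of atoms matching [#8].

The query [#8] means: #8 matches any oxygen atom.
Check the 13 heavy atoms by environment: 10× C → no; 1× N (charge +1) → no; 1× O (charge -1) → match; 1× O → match.
Summing the matching environments: 1 + 1 = 2 matching atoms.

2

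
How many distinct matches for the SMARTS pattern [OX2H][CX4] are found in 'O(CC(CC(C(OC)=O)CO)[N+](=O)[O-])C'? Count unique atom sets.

1

[OX2H][CX4] is the SMARTS for an aliphatic alcohol: a hydroxyl oxygen bound to an sp3 (X4) carbon.
Exactly one fragment in the molecule meets all constraints, giving 1 match.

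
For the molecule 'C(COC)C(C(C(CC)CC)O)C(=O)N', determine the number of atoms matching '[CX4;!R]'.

The query [CX4;!R] means: aliphatic carbon with four total connections, not in a ring.
Check the 15 heavy atoms by environment: 10× C (X4, acyclic) → match; 1× C (X3, acyclic) → no; 1× O (X1, acyclic) → no; 1× N (X3, acyclic) → no; 2× O (X2, acyclic) → no.
That gives 10 matching atoms.

10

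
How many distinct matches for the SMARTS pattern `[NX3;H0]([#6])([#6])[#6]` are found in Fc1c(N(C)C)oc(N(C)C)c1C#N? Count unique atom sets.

2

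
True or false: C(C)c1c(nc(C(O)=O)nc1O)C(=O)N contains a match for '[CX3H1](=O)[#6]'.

The pattern [CX3H1](=O)[#6] describes an sp2 carbon with one H, double-bonded to O and single-bonded to carbon — an aldehyde.
The closest candidate here is a carboxylic acid group (-C(=O)OH), but the carbonyl carbon has H0 and is bonded to O, not H1. No other fragment satisfies the full query, so there is no match.

False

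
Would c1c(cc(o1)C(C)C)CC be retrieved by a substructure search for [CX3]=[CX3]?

No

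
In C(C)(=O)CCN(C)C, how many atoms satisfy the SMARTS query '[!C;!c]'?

The query [!C;!c] means: neither aliphatic nor aromatic carbon — same as [!#6].
Check the 8 heavy atoms by environment: 6× C → no; 1× O → match; 1× N → match.
Summing the matching environments: 1 + 1 = 2 matching atoms.

2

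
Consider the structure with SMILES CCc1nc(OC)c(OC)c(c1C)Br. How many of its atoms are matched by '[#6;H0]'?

5

The query [#6;H0] means: any carbon with no attached hydrogen.
Check the 14 heavy atoms by environment: 1× n (aromatic, H0) → no; 5× c (aromatic, H0) → match; 1× C (H2) → no; 4× C (H3) → no; 1× Br (H0) → no; 2× O (H0) → no.
That gives 5 matching atoms.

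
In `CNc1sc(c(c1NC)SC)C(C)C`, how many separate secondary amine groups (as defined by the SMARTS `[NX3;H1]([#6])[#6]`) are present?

2

[NX3;H1]([#6])[#6] is the SMARTS for a secondary amine: a trivalent nitrogen with one H, bonded to two carbons.
The molecule carries 2 separate instances of an N-methylamino group (-NHCH3) meeting every constraint; each maps to a distinct set of atoms, giving 2 matches.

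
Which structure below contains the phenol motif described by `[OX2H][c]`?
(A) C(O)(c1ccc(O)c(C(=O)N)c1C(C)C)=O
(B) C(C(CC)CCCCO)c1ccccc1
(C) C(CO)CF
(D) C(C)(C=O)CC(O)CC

[OX2H][c] describes a hydroxyl oxygen attached to an aromatic carbon (a phenol).
(A) contains a hydroxyl group (-OH), which satisfies every atom and bond constraint.
(B) has a hydroxyl group (-OH) but the -OH is on an aliphatic carbon, not an aromatic c.
(C) has a hydroxyl group (-OH) but the -OH is on an aliphatic carbon, not an aromatic c.
(D) has a hydroxyl group (-OH) but the -OH is on an aliphatic carbon, not an aromatic c.
So the answer is (A).

A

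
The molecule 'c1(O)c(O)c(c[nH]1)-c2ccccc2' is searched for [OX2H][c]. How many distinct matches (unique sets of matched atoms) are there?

2

[OX2H][c] is the SMARTS for a phenol: a hydroxyl oxygen attached to an aromatic carbon.
The molecule carries 2 separate instances of a hydroxyl group (-OH) meeting every constraint; each maps to a distinct set of atoms, giving 2 matches.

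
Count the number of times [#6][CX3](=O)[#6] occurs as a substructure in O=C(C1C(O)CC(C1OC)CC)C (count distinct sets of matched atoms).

[#6][CX3](=O)[#6] is the SMARTS for a ketone: a carbonyl carbon (no H) flanked by two carbons.
Exactly one fragment in the molecule meets all constraints, giving 1 match.

1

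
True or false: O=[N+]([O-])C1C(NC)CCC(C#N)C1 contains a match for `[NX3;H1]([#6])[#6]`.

The pattern [NX3;H1]([#6])[#6] describes a trivalent nitrogen with one H, bonded to two carbons — a secondary amine.
The molecule carries an N-methylamino group (-NHCH3), whose atoms satisfy every constraint of the query, so the pattern matches.

True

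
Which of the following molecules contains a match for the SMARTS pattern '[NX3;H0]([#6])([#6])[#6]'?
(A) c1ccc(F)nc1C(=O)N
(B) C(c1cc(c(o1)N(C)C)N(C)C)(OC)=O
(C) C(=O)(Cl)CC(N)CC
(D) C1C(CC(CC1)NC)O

[NX3;H0]([#6])([#6])[#6] describes a trivalent nitrogen with no H, bonded to three carbons (a tertiary amine).
(A) has a primary amide (-C(=O)NH2) but the amide nitrogen has H2 and only one carbon neighbour.
(B) contains a dimethylamino group (-N(CH3)2), which satisfies every atom and bond constraint.
(C) has a primary amino group (-NH2) but the nitrogen has H2, not H0 with three carbons.
(D) has an N-methylamino group (-NHCH3) but the nitrogen still has one H (H1), not H0.
So the answer is (B).

B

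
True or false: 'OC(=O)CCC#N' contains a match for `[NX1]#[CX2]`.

The pattern [NX1]#[CX2] describes a nitrogen triple-bonded to a two-connected carbon — a nitrile.
The molecule carries a nitrile (-C#N), whose atoms satisfy every constraint of the query, so the pattern matches.

True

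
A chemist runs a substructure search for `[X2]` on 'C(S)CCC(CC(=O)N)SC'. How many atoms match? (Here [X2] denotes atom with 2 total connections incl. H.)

The query [X2] means: any atom with exactly two total connections (bonds + H).
Check the 11 heavy atoms by environment: 6× C (X4) → no; 1× C (X3) → no; 1× O (X1) → no; 1× N (X3) → no; 2× S (X2) → match.
That gives 2 matching atoms.

2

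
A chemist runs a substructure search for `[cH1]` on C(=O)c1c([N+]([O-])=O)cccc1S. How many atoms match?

3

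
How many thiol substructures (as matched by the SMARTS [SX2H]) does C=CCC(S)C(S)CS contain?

3

[SX2H] is the SMARTS for a thiol: an aliphatic sulfur with two connections, one being H.
The molecule carries 3 separate instances of a thiol (-SH) meeting every constraint; each maps to a distinct set of atoms, giving 3 matches.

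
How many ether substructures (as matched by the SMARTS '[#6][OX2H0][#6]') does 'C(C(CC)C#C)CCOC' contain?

1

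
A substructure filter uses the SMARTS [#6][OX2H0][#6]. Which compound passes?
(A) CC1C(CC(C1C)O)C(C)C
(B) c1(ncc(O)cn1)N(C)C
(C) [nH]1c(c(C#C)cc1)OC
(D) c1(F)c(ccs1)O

C

[#6][OX2H0][#6] describes an aliphatic oxygen bridging two carbons with no H on the oxygen (an ether).
(A) has a hydroxyl group (-OH) but the oxygen has H1, not H0 bridging two carbons.
(B) has a hydroxyl group (-OH) but the oxygen has H1, not H0 bridging two carbons.
(C) contains a methoxy ether (-OCH3), which satisfies every atom and bond constraint.
(D) has a hydroxyl group (-OH) but the oxygen has H1, not H0 bridging two carbons.
So the answer is (C).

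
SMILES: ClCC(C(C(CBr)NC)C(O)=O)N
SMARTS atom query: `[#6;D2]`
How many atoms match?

2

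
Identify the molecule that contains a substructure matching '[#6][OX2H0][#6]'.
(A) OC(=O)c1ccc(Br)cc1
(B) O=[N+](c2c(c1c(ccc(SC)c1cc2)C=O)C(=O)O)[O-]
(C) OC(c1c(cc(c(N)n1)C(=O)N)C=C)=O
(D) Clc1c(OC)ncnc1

D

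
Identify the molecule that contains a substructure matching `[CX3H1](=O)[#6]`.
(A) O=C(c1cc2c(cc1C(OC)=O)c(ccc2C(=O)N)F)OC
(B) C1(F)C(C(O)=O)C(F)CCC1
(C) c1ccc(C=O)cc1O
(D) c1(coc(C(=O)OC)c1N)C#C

[CX3H1](=O)[#6] describes an sp2 carbon with one H, double-bonded to O and single-bonded to carbon (an aldehyde).
(A) has a methyl-ester group (-C(=O)OCH3) but the carbonyl carbon has H0, not H1.
(B) has a carboxylic acid group (-C(=O)OH) but the carbonyl carbon has H0 and is bonded to O, not H1.
(C) contains an aldehyde (-CHO), which satisfies every atom and bond constraint.
(D) has a methyl-ester group (-C(=O)OCH3) but the carbonyl carbon has H0, not H1.
So the answer is (C).

C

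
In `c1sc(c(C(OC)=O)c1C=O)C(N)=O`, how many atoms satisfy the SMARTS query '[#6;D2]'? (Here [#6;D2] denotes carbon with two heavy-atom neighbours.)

The query [#6;D2] means: any carbon bonded to exactly two heavy atoms.
Check the 14 heavy atoms by environment: 1× s (aromatic, D2) → no; 1× c (aromatic, D2) → match; 3× c (aromatic, D3) → no; 1× C (D2) → match; 3× O (D1) → no; 2× C (D3) → no; 1× O (D2) → no; 1× C (D1) → no; 1× N (D1) → no.
Summing the matching environments: 1 + 1 = 2 matching atoms.

2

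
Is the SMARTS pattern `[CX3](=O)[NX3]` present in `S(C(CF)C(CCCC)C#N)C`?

No

The pattern [CX3](=O)[NX3] describes a carbonyl carbon bonded to a trivalent nitrogen — an amide.
The closest candidate here is a nitrile (-C#N), but the nitrile N is NX1 (triple-bonded), not NX3. No other fragment satisfies the full query, so there is no match.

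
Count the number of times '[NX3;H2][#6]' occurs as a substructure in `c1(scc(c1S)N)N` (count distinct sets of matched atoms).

[NX3;H2][#6] is the SMARTS for a primary amine: a trivalent nitrogen with two H attached to carbon.
The molecule carries 2 separate instances of a primary amino group (-NH2) meeting every constraint; each maps to a distinct set of atoms, giving 2 matches.

2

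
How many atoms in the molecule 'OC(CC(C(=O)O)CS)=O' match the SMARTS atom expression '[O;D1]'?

4

The query [O;D1] means: aliphatic oxygen bonded to exactly one heavy atom.
Check the 10 heavy atoms by environment: 2× C (D2) → no; 3× C (D3) → no; 4× O (D1) → match; 1× S (D1) → no.
That gives 4 matching atoms.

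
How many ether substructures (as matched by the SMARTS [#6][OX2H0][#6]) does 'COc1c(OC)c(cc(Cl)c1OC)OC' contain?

4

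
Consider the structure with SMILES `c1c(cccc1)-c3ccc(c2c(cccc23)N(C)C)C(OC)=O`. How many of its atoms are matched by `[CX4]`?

The query [CX4] means: C with X4: aliphatic carbon with exactly 4 total connections (bonds + H).
Check the 23 heavy atoms by environment: 16× c (aromatic, X3) → no; 1× C (X3) → no; 1× O (X1) → no; 1× O (X2) → no; 3× C (X4) → match; 1× N (X3) → no.
That gives 3 matching atoms.

3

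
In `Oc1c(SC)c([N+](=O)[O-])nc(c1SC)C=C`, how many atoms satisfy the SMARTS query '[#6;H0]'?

5

The query [#6;H0] means: any carbon with no attached hydrogen.
Check the 16 heavy atoms by environment: 1× n (aromatic, H0) → no; 5× c (aromatic, H0) → match; 2× S (H0) → no; 2× C (H3) → no; 1× O (H1) → no; 1× N (charge +1, H0) → no; 1× O (charge -1, H0) → no; 1× O (H0) → no; 1× C (H1) → no; 1× C (H2) → no.
That gives 5 matching atoms.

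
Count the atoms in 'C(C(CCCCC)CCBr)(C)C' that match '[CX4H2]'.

The query [CX4H2] means: sp3 carbon (X4) with exactly two hydrogens.
Check the 12 heavy atoms by environment: 6× C (H2, X4) → match; 2× C (H1, X4) → no; 3× C (H3, X4) → no; 1× Br (H0, X1) → no.
That gives 6 matching atoms.

6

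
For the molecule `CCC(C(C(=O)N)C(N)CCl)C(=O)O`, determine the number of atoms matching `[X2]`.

1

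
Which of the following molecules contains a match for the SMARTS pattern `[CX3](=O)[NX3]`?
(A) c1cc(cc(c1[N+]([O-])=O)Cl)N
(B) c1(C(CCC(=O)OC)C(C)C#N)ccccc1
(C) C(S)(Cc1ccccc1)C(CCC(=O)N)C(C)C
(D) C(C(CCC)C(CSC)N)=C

C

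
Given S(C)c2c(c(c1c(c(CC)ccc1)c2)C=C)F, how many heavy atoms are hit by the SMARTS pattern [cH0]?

6

Check the 17 heavy atoms by environment: 6× c (aromatic, H0) → match; 4× c (aromatic, H1) → no; 1× F (H0) → no; 2× C (H2) → no; 2× C (H3) → no; 1× C (H1) → no; 1× S (H0) → no.
That gives 6 matching atoms.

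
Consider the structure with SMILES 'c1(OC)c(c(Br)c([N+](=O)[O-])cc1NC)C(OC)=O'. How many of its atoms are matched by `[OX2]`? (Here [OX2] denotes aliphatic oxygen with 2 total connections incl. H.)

The query [OX2] means: aliphatic oxygen with two total connections — ether, hydroxyl, or ester single-bond O.
Check the 18 heavy atoms by environment: 6× c (aromatic, X3) → no; 2× O (X2) → match; 3× C (X4) → no; 1× C (X3) → no; 2× O (X1) → no; 1× N (charge +1, X3) → no; 1× O (charge -1, X1) → no; 1× Br (X1) → no; 1× N (X3) → no.
That gives 2 matching atoms.

2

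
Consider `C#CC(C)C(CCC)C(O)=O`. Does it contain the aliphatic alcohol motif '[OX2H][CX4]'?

No

The pattern [OX2H][CX4] describes a hydroxyl oxygen bound to an sp3 (X4) carbon — an aliphatic alcohol.
The closest candidate here is a carboxylic acid group (-C(=O)OH), but the -OH is on a CX3 carbonyl carbon, not a CX4 carbon. No other fragment satisfies the full query, so there is no match.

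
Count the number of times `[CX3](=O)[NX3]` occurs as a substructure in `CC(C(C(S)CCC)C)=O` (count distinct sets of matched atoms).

0

[CX3](=O)[NX3] is the SMARTS for an amide: a carbonyl carbon bonded to a trivalent nitrogen.
No fragment in the molecule satisfies every constraint, giving 0 matches.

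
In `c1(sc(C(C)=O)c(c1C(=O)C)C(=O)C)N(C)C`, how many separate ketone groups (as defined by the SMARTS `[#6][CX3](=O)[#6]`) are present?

3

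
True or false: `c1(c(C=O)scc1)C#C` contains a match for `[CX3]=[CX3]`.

False

The pattern [CX3]=[CX3] describes a non-aromatic C=C double bond between two sp2 carbons — an alkene.
The closest candidate here is an ethynyl group (-C#CH), but the C-C bond is a triple bond, not a double bond. No other fragment satisfies the full query, so there is no match.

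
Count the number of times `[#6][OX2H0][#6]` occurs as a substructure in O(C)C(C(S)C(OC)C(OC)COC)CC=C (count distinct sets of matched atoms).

4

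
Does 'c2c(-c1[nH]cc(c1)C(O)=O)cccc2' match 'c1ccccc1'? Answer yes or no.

The pattern c1ccccc1 describes six aromatic carbons in a ring — a benzene ring.
The molecule carries a phenyl ring, whose atoms satisfy every constraint of the query, so the pattern matches.

Yes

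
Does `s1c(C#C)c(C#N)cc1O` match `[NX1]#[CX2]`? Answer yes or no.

Yes

The pattern [NX1]#[CX2] describes a nitrogen triple-bonded to a two-connected carbon — a nitrile.
The molecule carries a nitrile (-C#N), whose atoms satisfy every constraint of the query, so the pattern matches.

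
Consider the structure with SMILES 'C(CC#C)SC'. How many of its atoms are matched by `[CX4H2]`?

2

The query [CX4H2] means: sp3 carbon (X4) with exactly two hydrogens.
Check the 6 heavy atoms by environment: 2× C (H2, X4) → match; 1× C (H0, X2) → no; 1× C (H1, X2) → no; 1× S (H0, X2) → no; 1× C (H3, X4) → no.
That gives 2 matching atoms.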